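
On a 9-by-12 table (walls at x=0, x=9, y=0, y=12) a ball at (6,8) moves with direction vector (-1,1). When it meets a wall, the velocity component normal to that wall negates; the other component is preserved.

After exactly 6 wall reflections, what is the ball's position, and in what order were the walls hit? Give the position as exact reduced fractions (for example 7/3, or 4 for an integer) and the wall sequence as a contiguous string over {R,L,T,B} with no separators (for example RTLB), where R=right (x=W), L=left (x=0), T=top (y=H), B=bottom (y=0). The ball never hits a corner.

1. t=4 → T at (2,12); v=(-1,-1)
2. t=2 → L at (0,10); v=(1,-1)
3. t=9 → R at (9,1); v=(-1,-1)
4. t=1 → B at (8,0); v=(-1,1)
5. t=8 → L at (0,8); v=(1,1)
6. t=4 → T at (4,12); v=(1,-1)

Final position: (4,12)
Wall sequence: TLRBLT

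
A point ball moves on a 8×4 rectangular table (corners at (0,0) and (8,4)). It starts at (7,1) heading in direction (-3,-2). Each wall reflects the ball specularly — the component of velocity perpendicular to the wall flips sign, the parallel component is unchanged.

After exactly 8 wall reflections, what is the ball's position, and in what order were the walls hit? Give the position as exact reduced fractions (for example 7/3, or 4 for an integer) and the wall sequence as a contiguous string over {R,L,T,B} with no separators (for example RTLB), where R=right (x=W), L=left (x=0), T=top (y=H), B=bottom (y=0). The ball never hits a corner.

Final position: (5/2,0)
Wall sequence: BLTBRTLB

1. t=1/2 → B at (11/2,0); v=(-3,2)
2. t=11/6 → L at (0,11/3); v=(3,2)
3. t=1/6 → T at (1/2,4); v=(3,-2)
4. t=2 → B at (13/2,0); v=(3,2)
5. t=1/2 → R at (8,1); v=(-3,2)
6. t=3/2 → T at (7/2,4); v=(-3,-2)
7. t=7/6 → L at (0,5/3); v=(3,-2)
8. t=5/6 → B at (5/2,0); v=(3,2)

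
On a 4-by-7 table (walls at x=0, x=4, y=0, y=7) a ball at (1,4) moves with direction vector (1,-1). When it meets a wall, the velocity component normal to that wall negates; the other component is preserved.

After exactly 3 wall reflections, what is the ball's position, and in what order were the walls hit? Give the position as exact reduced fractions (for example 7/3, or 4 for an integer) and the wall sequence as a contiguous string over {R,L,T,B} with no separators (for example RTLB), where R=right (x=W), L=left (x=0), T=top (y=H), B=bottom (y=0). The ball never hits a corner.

Final position: (0,3)
Wall sequence: RBL

1. t=3 → R at (4,1); v=(-1,-1)
2. t=1 → B at (3,0); v=(-1,1)
3. t=3 → L at (0,3); v=(1,1)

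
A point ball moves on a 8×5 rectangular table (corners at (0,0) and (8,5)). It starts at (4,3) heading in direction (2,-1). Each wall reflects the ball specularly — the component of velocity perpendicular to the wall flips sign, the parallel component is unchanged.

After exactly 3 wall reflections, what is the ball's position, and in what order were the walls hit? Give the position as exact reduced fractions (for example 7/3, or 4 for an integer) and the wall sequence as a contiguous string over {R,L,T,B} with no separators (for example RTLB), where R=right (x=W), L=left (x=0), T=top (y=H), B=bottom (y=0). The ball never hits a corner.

1. t=2 → R at (8,1); v=(-2,-1)
2. t=1 → B at (6,0); v=(-2,1)
3. t=3 → L at (0,3); v=(2,1)

Final position: (0,3)
Wall sequence: RBL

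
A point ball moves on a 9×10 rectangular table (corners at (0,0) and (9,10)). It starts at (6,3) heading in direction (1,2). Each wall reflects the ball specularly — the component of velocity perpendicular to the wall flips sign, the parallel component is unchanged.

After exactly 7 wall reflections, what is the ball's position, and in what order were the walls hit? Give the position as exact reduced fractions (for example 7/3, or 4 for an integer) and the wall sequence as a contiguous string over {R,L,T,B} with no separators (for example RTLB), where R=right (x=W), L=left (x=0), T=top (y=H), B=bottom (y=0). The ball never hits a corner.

1. t=3 → R at (9,9); v=(-1,2)
2. t=1/2 → T at (17/2,10); v=(-1,-2)
3. t=5 → B at (7/2,0); v=(-1,2)
4. t=7/2 → L at (0,7); v=(1,2)
5. t=3/2 → T at (3/2,10); v=(1,-2)
6. t=5 → B at (13/2,0); v=(1,2)
7. t=5/2 → R at (9,5); v=(-1,2)

Final position: (9,5)
Wall sequence: RTBLTBR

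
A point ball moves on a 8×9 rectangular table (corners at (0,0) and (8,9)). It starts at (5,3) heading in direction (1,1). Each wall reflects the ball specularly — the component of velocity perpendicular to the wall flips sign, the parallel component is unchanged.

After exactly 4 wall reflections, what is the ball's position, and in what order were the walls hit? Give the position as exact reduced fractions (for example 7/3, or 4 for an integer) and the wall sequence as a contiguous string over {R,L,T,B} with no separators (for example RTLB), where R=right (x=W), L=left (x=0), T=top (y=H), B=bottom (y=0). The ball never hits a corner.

1. t=3 → R at (8,6); v=(-1,1)
2. t=3 → T at (5,9); v=(-1,-1)
3. t=5 → L at (0,4); v=(1,-1)
4. t=4 → B at (4,0); v=(1,1)

Final position: (4,0)
Wall sequence: RTLB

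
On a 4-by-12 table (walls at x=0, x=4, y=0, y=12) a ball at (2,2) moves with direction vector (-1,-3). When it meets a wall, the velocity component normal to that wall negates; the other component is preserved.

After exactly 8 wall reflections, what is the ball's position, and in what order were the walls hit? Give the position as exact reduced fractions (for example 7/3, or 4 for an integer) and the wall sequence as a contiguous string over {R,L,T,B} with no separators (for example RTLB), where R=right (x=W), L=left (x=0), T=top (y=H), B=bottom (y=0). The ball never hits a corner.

Final position: (4,8)
Wall sequence: BLTRBLTR

1. t=2/3 → B at (4/3,0); v=(-1,3)
2. t=4/3 → L at (0,4); v=(1,3)
3. t=8/3 → T at (8/3,12); v=(1,-3)
4. t=4/3 → R at (4,8); v=(-1,-3)
5. t=8/3 → B at (4/3,0); v=(-1,3)
6. t=4/3 → L at (0,4); v=(1,3)
7. t=8/3 → T at (8/3,12); v=(1,-3)
8. t=4/3 → R at (4,8); v=(-1,-3)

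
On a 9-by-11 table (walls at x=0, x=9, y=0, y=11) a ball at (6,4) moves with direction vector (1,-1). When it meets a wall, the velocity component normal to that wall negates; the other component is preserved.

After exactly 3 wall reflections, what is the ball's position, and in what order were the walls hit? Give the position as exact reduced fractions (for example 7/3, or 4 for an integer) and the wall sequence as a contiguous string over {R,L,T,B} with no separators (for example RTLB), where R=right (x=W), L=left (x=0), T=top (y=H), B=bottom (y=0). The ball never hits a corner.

1. t=3 → R at (9,1); v=(-1,-1)
2. t=1 → B at (8,0); v=(-1,1)
3. t=8 → L at (0,8); v=(1,1)

Final position: (0,8)
Wall sequence: RBL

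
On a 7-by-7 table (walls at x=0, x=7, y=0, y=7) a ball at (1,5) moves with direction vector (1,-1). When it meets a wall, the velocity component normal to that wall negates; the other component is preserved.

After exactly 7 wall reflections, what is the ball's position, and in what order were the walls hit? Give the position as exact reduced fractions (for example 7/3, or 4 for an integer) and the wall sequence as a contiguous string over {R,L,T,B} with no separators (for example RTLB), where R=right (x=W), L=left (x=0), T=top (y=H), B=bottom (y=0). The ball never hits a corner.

1. t=5 → B at (6,0); v=(1,1)
2. t=1 → R at (7,1); v=(-1,1)
3. t=6 → T at (1,7); v=(-1,-1)
4. t=1 → L at (0,6); v=(1,-1)
5. t=6 → B at (6,0); v=(1,1)
6. t=1 → R at (7,1); v=(-1,1)
7. t=6 → T at (1,7); v=(-1,-1)

Final position: (1,7)
Wall sequence: BRTLBRT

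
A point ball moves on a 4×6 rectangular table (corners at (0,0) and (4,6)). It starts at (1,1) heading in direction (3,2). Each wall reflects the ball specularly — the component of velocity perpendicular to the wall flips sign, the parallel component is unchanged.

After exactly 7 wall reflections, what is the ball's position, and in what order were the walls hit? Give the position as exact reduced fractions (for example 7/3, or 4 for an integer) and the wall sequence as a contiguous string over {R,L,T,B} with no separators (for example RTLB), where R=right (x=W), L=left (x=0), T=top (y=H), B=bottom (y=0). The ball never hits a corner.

Final position: (4,5/3)
Wall sequence: RLTRLBR

1. t=1 → R at (4,3); v=(-3,2)
2. t=4/3 → L at (0,17/3); v=(3,2)
3. t=1/6 → T at (1/2,6); v=(3,-2)
4. t=7/6 → R at (4,11/3); v=(-3,-2)
5. t=4/3 → L at (0,1); v=(3,-2)
6. t=1/2 → B at (3/2,0); v=(3,2)
7. t=5/6 → R at (4,5/3); v=(-3,2)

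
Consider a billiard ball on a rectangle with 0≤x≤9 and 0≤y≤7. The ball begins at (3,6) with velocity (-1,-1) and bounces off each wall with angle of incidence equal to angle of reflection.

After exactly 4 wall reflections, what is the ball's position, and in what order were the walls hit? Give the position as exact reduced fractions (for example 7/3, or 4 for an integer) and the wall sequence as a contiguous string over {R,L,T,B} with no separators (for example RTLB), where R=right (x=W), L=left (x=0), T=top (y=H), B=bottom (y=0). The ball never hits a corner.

Final position: (8,7)
Wall sequence: LBRT

1. t=3 → L at (0,3); v=(1,-1)
2. t=3 → B at (3,0); v=(1,1)
3. t=6 → R at (9,6); v=(-1,1)
4. t=1 → T at (8,7); v=(-1,-1)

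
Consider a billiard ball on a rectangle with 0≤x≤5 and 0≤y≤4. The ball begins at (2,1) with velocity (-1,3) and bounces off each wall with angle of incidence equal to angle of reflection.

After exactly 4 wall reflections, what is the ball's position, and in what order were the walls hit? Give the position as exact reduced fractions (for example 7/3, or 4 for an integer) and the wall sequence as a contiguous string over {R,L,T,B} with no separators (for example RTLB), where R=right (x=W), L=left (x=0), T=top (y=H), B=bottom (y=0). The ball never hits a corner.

1. t=1 → T at (1,4); v=(-1,-3)
2. t=1 → L at (0,1); v=(1,-3)
3. t=1/3 → B at (1/3,0); v=(1,3)
4. t=4/3 → T at (5/3,4); v=(1,-3)

Final position: (5/3,4)
Wall sequence: TLBT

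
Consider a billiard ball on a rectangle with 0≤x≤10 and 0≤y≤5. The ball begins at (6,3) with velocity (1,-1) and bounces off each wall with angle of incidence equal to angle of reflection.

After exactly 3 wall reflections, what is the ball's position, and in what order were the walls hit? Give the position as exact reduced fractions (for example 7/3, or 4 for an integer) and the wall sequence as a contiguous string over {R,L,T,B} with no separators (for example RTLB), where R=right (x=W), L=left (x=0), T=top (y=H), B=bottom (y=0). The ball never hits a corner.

Final position: (6,5)
Wall sequence: BRT

1. t=3 → B at (9,0); v=(1,1)
2. t=1 → R at (10,1); v=(-1,1)
3. t=4 → T at (6,5); v=(-1,-1)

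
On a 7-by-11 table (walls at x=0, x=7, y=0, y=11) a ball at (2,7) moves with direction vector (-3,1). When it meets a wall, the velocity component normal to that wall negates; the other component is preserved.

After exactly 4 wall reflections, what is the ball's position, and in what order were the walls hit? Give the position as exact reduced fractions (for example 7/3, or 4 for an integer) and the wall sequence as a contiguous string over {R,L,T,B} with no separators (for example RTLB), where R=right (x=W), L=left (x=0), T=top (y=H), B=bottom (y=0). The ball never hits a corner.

1. t=2/3 → L at (0,23/3); v=(3,1)
2. t=7/3 → R at (7,10); v=(-3,1)
3. t=1 → T at (4,11); v=(-3,-1)
4. t=4/3 → L at (0,29/3); v=(3,-1)

Final position: (0,29/3)
Wall sequence: LRTL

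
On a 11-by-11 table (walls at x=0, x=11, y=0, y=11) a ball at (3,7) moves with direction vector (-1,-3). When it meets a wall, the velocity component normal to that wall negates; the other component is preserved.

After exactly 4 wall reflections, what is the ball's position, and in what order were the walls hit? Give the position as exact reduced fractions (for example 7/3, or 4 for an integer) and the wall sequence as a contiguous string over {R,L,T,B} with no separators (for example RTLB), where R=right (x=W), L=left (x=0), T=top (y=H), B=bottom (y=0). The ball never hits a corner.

1. t=7/3 → B at (2/3,0); v=(-1,3)
2. t=2/3 → L at (0,2); v=(1,3)
3. t=3 → T at (3,11); v=(1,-3)
4. t=11/3 → B at (20/3,0); v=(1,3)

Final position: (20/3,0)
Wall sequence: BLTB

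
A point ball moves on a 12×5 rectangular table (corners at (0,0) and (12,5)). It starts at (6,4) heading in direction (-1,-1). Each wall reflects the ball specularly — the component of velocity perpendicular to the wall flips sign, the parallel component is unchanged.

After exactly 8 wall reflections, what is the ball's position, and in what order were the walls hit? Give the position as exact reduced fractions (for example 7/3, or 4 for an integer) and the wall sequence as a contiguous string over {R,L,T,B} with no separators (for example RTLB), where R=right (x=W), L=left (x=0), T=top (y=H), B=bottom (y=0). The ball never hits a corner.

1. t=4 → B at (2,0); v=(-1,1)
2. t=2 → L at (0,2); v=(1,1)
3. t=3 → T at (3,5); v=(1,-1)
4. t=5 → B at (8,0); v=(1,1)
5. t=4 → R at (12,4); v=(-1,1)
6. t=1 → T at (11,5); v=(-1,-1)
7. t=5 → B at (6,0); v=(-1,1)
8. t=5 → T at (1,5); v=(-1,-1)

Final position: (1,5)
Wall sequence: BLTBRTBT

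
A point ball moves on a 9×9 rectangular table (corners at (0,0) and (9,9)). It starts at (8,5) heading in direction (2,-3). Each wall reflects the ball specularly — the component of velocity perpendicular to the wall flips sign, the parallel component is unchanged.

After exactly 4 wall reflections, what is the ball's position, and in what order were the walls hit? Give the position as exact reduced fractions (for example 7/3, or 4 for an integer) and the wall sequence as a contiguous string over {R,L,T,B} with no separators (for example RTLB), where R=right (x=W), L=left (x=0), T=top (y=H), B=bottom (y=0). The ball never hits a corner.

Final position: (0,8)
Wall sequence: RBTL

1. t=1/2 → R at (9,7/2); v=(-2,-3)
2. t=7/6 → B at (20/3,0); v=(-2,3)
3. t=3 → T at (2/3,9); v=(-2,-3)
4. t=1/3 → L at (0,8); v=(2,-3)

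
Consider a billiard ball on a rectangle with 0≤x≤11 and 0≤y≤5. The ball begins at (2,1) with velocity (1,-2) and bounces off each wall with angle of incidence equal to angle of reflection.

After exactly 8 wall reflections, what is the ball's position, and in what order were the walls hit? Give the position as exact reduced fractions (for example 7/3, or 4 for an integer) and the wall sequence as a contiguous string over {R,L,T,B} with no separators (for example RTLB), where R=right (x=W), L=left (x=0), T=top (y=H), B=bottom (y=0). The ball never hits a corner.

1. t=1/2 → B at (5/2,0); v=(1,2)
2. t=5/2 → T at (5,5); v=(1,-2)
3. t=5/2 → B at (15/2,0); v=(1,2)
4. t=5/2 → T at (10,5); v=(1,-2)
5. t=1 → R at (11,3); v=(-1,-2)
6. t=3/2 → B at (19/2,0); v=(-1,2)
7. t=5/2 → T at (7,5); v=(-1,-2)
8. t=5/2 → B at (9/2,0); v=(-1,2)

Final position: (9/2,0)
Wall sequence: BTBTRBTB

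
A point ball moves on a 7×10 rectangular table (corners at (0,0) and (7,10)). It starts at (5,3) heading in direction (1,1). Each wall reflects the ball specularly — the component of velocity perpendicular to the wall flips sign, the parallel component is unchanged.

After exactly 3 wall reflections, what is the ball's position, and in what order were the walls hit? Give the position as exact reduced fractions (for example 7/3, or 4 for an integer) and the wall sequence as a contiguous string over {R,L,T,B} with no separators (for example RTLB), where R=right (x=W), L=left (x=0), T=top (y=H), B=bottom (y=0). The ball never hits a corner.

1. t=2 → R at (7,5); v=(-1,1)
2. t=5 → T at (2,10); v=(-1,-1)
3. t=2 → L at (0,8); v=(1,-1)

Final position: (0,8)
Wall sequence: RTL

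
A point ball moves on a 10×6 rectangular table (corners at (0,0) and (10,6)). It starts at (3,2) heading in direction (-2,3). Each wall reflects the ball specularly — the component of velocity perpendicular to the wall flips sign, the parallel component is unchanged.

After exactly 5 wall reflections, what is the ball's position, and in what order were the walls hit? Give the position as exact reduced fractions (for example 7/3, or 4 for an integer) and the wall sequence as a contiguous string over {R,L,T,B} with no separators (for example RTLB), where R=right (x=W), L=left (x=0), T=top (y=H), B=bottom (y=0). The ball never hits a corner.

1. t=4/3 → T at (1/3,6); v=(-2,-3)
2. t=1/6 → L at (0,11/2); v=(2,-3)
3. t=11/6 → B at (11/3,0); v=(2,3)
4. t=2 → T at (23/3,6); v=(2,-3)
5. t=7/6 → R at (10,5/2); v=(-2,-3)

Final position: (10,5/2)
Wall sequence: TLBTR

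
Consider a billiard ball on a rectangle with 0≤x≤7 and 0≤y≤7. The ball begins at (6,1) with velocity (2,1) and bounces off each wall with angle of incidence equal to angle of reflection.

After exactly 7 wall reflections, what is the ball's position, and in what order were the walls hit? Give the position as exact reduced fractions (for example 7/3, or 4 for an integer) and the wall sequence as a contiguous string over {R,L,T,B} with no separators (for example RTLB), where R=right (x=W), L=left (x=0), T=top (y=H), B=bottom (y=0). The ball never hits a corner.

1. t=1/2 → R at (7,3/2); v=(-2,1)
2. t=7/2 → L at (0,5); v=(2,1)
3. t=2 → T at (4,7); v=(2,-1)
4. t=3/2 → R at (7,11/2); v=(-2,-1)
5. t=7/2 → L at (0,2); v=(2,-1)
6. t=2 → B at (4,0); v=(2,1)
7. t=3/2 → R at (7,3/2); v=(-2,1)

Final position: (7,3/2)
Wall sequence: RLTRLBR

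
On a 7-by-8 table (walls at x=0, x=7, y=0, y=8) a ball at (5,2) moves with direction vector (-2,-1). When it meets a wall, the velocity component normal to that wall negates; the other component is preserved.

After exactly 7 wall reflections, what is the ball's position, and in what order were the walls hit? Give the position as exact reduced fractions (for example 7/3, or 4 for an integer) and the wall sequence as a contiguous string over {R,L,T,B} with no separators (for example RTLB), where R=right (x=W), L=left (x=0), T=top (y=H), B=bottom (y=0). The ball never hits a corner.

Final position: (0,3/2)
Wall sequence: BLRLTRL

1. t=2 → B at (1,0); v=(-2,1)
2. t=1/2 → L at (0,1/2); v=(2,1)
3. t=7/2 → R at (7,4); v=(-2,1)
4. t=7/2 → L at (0,15/2); v=(2,1)
5. t=1/2 → T at (1,8); v=(2,-1)
6. t=3 → R at (7,5); v=(-2,-1)
7. t=7/2 → L at (0,3/2); v=(2,-1)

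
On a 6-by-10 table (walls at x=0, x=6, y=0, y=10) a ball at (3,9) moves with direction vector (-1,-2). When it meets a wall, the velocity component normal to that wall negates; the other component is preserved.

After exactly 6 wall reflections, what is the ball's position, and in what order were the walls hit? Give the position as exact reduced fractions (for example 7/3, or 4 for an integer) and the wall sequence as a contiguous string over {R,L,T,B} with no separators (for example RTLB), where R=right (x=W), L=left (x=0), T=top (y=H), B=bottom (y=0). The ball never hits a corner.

1. t=3 → L at (0,3); v=(1,-2)
2. t=3/2 → B at (3/2,0); v=(1,2)
3. t=9/2 → R at (6,9); v=(-1,2)
4. t=1/2 → T at (11/2,10); v=(-1,-2)
5. t=5 → B at (1/2,0); v=(-1,2)
6. t=1/2 → L at (0,1); v=(1,2)

Final position: (0,1)
Wall sequence: LBRTBL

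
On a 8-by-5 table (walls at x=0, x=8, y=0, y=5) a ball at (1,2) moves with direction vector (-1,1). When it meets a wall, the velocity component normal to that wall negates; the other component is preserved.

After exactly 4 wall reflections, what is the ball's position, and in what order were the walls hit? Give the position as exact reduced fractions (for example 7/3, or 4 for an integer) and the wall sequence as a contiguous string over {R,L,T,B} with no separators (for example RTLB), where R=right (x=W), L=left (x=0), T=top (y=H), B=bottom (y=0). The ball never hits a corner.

Final position: (8,1)
Wall sequence: LTBR

1. t=1 → L at (0,3); v=(1,1)
2. t=2 → T at (2,5); v=(1,-1)
3. t=5 → B at (7,0); v=(1,1)
4. t=1 → R at (8,1); v=(-1,1)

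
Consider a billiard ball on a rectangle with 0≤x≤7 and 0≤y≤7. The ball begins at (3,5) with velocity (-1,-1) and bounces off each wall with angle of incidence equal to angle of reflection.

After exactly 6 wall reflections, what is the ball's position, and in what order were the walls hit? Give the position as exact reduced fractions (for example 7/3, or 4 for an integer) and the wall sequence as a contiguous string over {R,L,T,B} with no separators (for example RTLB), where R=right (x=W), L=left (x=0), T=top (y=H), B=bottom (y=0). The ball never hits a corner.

1. t=3 → L at (0,2); v=(1,-1)
2. t=2 → B at (2,0); v=(1,1)
3. t=5 → R at (7,5); v=(-1,1)
4. t=2 → T at (5,7); v=(-1,-1)
5. t=5 → L at (0,2); v=(1,-1)
6. t=2 → B at (2,0); v=(1,1)

Final position: (2,0)
Wall sequence: LBRTLB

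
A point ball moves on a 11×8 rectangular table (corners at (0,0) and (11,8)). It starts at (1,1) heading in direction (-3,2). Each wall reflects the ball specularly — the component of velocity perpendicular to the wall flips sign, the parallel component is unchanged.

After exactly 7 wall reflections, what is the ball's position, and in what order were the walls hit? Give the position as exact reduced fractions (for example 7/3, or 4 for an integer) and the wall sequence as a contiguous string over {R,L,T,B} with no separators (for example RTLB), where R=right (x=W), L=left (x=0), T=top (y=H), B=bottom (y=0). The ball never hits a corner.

Final position: (21/2,8)
Wall sequence: LTRBLRT

1. t=1/3 → L at (0,5/3); v=(3,2)
2. t=19/6 → T at (19/2,8); v=(3,-2)
3. t=1/2 → R at (11,7); v=(-3,-2)
4. t=7/2 → B at (1/2,0); v=(-3,2)
5. t=1/6 → L at (0,1/3); v=(3,2)
6. t=11/3 → R at (11,23/3); v=(-3,2)
7. t=1/6 → T at (21/2,8); v=(-3,-2)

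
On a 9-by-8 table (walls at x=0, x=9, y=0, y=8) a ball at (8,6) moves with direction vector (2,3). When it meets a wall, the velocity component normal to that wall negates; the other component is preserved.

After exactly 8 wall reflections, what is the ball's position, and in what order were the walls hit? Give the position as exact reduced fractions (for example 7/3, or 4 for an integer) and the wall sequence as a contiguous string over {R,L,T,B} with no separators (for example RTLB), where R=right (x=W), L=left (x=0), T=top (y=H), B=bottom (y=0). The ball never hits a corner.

Final position: (16/3,8)
Wall sequence: RTBLTBRT

1. t=1/2 → R at (9,15/2); v=(-2,3)
2. t=1/6 → T at (26/3,8); v=(-2,-3)
3. t=8/3 → B at (10/3,0); v=(-2,3)
4. t=5/3 → L at (0,5); v=(2,3)
5. t=1 → T at (2,8); v=(2,-3)
6. t=8/3 → B at (22/3,0); v=(2,3)
7. t=5/6 → R at (9,5/2); v=(-2,3)
8. t=11/6 → T at (16/3,8); v=(-2,-3)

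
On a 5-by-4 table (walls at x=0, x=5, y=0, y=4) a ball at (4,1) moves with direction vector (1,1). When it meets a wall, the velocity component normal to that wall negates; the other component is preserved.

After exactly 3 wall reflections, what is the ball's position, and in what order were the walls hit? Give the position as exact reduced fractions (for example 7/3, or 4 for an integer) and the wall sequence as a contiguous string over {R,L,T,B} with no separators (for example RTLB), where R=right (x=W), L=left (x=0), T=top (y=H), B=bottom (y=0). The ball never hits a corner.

Final position: (0,1)
Wall sequence: RTL

1. t=1 → R at (5,2); v=(-1,1)
2. t=2 → T at (3,4); v=(-1,-1)
3. t=3 → L at (0,1); v=(1,-1)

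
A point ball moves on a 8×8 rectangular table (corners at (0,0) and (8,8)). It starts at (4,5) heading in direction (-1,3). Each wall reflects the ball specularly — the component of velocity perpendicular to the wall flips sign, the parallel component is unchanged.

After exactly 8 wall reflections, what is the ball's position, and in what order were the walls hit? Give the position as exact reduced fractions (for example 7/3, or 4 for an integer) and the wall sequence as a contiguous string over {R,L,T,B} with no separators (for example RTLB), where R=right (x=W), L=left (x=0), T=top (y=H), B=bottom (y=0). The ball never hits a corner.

1. t=1 → T at (3,8); v=(-1,-3)
2. t=8/3 → B at (1/3,0); v=(-1,3)
3. t=1/3 → L at (0,1); v=(1,3)
4. t=7/3 → T at (7/3,8); v=(1,-3)
5. t=8/3 → B at (5,0); v=(1,3)
6. t=8/3 → T at (23/3,8); v=(1,-3)
7. t=1/3 → R at (8,7); v=(-1,-3)
8. t=7/3 → B at (17/3,0); v=(-1,3)

Final position: (17/3,0)
Wall sequence: TBLTBTRB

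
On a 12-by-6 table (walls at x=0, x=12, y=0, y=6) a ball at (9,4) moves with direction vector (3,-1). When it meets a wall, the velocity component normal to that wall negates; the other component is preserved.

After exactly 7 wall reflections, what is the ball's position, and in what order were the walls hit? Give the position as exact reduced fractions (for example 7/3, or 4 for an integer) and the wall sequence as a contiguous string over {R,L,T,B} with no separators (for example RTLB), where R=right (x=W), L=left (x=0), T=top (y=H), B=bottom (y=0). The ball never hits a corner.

Final position: (9,0)
Wall sequence: RBLRTLB

1. t=1 → R at (12,3); v=(-3,-1)
2. t=3 → B at (3,0); v=(-3,1)
3. t=1 → L at (0,1); v=(3,1)
4. t=4 → R at (12,5); v=(-3,1)
5. t=1 → T at (9,6); v=(-3,-1)
6. t=3 → L at (0,3); v=(3,-1)
7. t=3 → B at (9,0); v=(3,1)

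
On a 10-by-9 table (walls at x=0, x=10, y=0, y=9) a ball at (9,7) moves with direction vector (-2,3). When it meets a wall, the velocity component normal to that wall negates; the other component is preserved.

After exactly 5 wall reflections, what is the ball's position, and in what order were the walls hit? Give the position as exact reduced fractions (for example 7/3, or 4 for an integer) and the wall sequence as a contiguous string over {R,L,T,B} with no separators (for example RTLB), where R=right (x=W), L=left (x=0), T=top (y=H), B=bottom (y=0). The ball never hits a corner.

Final position: (10,1/2)
Wall sequence: TBLTR

1. t=2/3 → T at (23/3,9); v=(-2,-3)
2. t=3 → B at (5/3,0); v=(-2,3)
3. t=5/6 → L at (0,5/2); v=(2,3)
4. t=13/6 → T at (13/3,9); v=(2,-3)
5. t=17/6 → R at (10,1/2); v=(-2,-3)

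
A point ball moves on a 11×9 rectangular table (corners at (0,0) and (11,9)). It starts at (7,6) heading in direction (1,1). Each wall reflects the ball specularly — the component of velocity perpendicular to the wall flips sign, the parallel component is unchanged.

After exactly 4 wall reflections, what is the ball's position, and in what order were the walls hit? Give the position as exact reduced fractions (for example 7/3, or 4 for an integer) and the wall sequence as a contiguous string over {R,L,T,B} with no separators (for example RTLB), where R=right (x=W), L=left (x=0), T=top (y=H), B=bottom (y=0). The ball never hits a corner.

1. t=3 → T at (10,9); v=(1,-1)
2. t=1 → R at (11,8); v=(-1,-1)
3. t=8 → B at (3,0); v=(-1,1)
4. t=3 → L at (0,3); v=(1,1)

Final position: (0,3)
Wall sequence: TRBL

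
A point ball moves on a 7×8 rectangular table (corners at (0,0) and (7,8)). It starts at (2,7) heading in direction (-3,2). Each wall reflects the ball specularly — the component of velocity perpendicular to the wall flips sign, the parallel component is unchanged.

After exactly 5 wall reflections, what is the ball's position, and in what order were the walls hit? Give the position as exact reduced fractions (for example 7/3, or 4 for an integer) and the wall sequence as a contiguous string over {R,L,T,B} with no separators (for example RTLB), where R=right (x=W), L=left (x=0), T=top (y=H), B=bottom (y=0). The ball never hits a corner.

Final position: (0,5/3)
Wall sequence: TLRBL

1. t=1/2 → T at (1/2,8); v=(-3,-2)
2. t=1/6 → L at (0,23/3); v=(3,-2)
3. t=7/3 → R at (7,3); v=(-3,-2)
4. t=3/2 → B at (5/2,0); v=(-3,2)
5. t=5/6 → L at (0,5/3); v=(3,2)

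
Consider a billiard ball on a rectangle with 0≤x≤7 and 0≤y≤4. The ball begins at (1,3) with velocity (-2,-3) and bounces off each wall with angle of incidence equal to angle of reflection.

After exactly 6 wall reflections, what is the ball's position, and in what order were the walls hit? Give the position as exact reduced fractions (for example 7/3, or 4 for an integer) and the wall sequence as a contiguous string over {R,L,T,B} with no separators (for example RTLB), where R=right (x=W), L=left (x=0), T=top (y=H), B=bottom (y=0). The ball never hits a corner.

1. t=1/2 → L at (0,3/2); v=(2,-3)
2. t=1/2 → B at (1,0); v=(2,3)
3. t=4/3 → T at (11/3,4); v=(2,-3)
4. t=4/3 → B at (19/3,0); v=(2,3)
5. t=1/3 → R at (7,1); v=(-2,3)
6. t=1 → T at (5,4); v=(-2,-3)

Final position: (5,4)
Wall sequence: LBTBRT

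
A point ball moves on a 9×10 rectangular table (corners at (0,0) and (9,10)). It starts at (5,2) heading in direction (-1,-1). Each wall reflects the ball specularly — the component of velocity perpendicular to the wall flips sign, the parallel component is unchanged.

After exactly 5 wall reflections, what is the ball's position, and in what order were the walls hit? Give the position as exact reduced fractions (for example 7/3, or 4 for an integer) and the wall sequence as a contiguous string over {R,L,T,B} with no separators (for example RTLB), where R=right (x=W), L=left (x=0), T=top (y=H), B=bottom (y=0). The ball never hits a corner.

1. t=2 → B at (3,0); v=(-1,1)
2. t=3 → L at (0,3); v=(1,1)
3. t=7 → T at (7,10); v=(1,-1)
4. t=2 → R at (9,8); v=(-1,-1)
5. t=8 → B at (1,0); v=(-1,1)

Final position: (1,0)
Wall sequence: BLTRB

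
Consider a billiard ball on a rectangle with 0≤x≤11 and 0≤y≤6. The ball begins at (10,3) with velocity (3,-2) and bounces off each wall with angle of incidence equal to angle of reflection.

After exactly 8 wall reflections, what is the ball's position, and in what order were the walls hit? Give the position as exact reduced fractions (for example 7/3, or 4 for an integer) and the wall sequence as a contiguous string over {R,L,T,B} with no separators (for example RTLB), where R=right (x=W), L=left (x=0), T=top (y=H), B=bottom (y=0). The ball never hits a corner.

Final position: (0,13/3)
Wall sequence: RBLTBRTL

1. t=1/3 → R at (11,7/3); v=(-3,-2)
2. t=7/6 → B at (15/2,0); v=(-3,2)
3. t=5/2 → L at (0,5); v=(3,2)
4. t=1/2 → T at (3/2,6); v=(3,-2)
5. t=3 → B at (21/2,0); v=(3,2)
6. t=1/6 → R at (11,1/3); v=(-3,2)
7. t=17/6 → T at (5/2,6); v=(-3,-2)
8. t=5/6 → L at (0,13/3); v=(3,-2)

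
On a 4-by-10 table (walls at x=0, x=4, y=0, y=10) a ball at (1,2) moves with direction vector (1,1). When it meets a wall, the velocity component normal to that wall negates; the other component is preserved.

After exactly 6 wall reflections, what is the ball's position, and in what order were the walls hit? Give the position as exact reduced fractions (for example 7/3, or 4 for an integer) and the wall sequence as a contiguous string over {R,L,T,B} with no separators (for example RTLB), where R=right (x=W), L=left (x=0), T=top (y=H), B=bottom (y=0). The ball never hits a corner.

1. t=3 → R at (4,5); v=(-1,1)
2. t=4 → L at (0,9); v=(1,1)
3. t=1 → T at (1,10); v=(1,-1)
4. t=3 → R at (4,7); v=(-1,-1)
5. t=4 → L at (0,3); v=(1,-1)
6. t=3 → B at (3,0); v=(1,1)

Final position: (3,0)
Wall sequence: RLTRLB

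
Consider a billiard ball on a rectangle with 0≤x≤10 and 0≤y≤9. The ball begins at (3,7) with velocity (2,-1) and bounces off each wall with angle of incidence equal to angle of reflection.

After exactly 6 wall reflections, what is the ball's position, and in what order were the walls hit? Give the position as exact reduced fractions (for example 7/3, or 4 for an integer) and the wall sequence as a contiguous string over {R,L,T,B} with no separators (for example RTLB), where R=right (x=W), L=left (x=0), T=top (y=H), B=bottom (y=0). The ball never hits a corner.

1. t=7/2 → R at (10,7/2); v=(-2,-1)
2. t=7/2 → B at (3,0); v=(-2,1)
3. t=3/2 → L at (0,3/2); v=(2,1)
4. t=5 → R at (10,13/2); v=(-2,1)
5. t=5/2 → T at (5,9); v=(-2,-1)
6. t=5/2 → L at (0,13/2); v=(2,-1)

Final position: (0,13/2)
Wall sequence: RBLRTL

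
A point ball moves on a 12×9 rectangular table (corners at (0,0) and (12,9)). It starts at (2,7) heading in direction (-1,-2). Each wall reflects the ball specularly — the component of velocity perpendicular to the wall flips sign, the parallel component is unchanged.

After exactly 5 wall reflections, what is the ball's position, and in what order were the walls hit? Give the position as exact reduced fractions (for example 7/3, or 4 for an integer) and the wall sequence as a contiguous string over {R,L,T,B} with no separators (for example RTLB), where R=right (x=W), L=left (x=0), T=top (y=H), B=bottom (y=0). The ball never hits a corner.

Final position: (12,3)
Wall sequence: LBTBR

1. t=2 → L at (0,3); v=(1,-2)
2. t=3/2 → B at (3/2,0); v=(1,2)
3. t=9/2 → T at (6,9); v=(1,-2)
4. t=9/2 → B at (21/2,0); v=(1,2)
5. t=3/2 → R at (12,3); v=(-1,2)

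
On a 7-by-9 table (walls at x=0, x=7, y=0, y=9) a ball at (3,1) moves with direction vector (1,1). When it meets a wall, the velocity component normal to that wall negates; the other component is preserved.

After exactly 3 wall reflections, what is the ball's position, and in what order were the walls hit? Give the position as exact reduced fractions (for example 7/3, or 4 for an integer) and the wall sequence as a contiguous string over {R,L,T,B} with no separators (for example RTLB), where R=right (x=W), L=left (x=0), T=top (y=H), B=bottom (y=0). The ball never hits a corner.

1. t=4 → R at (7,5); v=(-1,1)
2. t=4 → T at (3,9); v=(-1,-1)
3. t=3 → L at (0,6); v=(1,-1)

Final position: (0,6)
Wall sequence: RTL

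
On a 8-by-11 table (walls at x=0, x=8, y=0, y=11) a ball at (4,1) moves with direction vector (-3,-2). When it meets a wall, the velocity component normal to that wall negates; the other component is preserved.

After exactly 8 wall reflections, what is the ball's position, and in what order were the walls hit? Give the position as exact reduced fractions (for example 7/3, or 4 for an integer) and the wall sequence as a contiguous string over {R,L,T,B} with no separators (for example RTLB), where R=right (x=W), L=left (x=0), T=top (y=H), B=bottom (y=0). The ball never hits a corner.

Final position: (0,1)
Wall sequence: BLRTLRBL

1. t=1/2 → B at (5/2,0); v=(-3,2)
2. t=5/6 → L at (0,5/3); v=(3,2)
3. t=8/3 → R at (8,7); v=(-3,2)
4. t=2 → T at (2,11); v=(-3,-2)
5. t=2/3 → L at (0,29/3); v=(3,-2)
6. t=8/3 → R at (8,13/3); v=(-3,-2)
7. t=13/6 → B at (3/2,0); v=(-3,2)
8. t=1/2 → L at (0,1); v=(3,2)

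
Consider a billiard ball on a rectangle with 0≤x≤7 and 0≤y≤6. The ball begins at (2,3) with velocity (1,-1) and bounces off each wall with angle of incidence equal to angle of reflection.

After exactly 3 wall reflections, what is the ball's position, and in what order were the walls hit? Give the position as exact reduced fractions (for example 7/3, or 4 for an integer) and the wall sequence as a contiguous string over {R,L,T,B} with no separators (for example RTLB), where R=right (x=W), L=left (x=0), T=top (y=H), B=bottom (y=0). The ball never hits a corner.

Final position: (3,6)
Wall sequence: BRT

1. t=3 → B at (5,0); v=(1,1)
2. t=2 → R at (7,2); v=(-1,1)
3. t=4 → T at (3,6); v=(-1,-1)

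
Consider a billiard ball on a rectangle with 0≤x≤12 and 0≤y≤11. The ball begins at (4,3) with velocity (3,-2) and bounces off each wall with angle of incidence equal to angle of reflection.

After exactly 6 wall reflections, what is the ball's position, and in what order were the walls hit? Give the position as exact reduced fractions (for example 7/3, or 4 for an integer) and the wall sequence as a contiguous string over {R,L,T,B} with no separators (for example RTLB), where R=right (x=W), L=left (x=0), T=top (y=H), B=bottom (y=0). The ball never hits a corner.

Final position: (13/2,0)
Wall sequence: BRLTRB

1. t=3/2 → B at (17/2,0); v=(3,2)
2. t=7/6 → R at (12,7/3); v=(-3,2)
3. t=4 → L at (0,31/3); v=(3,2)
4. t=1/3 → T at (1,11); v=(3,-2)
5. t=11/3 → R at (12,11/3); v=(-3,-2)
6. t=11/6 → B at (13/2,0); v=(-3,2)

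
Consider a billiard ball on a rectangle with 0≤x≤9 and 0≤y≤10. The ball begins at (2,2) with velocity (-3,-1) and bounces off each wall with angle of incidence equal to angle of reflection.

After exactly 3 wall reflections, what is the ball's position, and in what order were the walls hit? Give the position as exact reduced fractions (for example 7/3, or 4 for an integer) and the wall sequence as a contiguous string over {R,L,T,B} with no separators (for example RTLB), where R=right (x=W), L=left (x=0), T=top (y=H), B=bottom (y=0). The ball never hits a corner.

1. t=2/3 → L at (0,4/3); v=(3,-1)
2. t=4/3 → B at (4,0); v=(3,1)
3. t=5/3 → R at (9,5/3); v=(-3,1)

Final position: (9,5/3)
Wall sequence: LBR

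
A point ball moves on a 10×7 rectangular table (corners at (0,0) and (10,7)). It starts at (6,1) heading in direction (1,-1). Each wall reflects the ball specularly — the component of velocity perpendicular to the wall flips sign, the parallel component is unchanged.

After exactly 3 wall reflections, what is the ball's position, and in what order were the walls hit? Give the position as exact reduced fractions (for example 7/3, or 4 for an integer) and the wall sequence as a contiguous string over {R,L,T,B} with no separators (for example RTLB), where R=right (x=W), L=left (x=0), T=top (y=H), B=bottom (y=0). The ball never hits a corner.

Final position: (6,7)
Wall sequence: BRT

1. t=1 → B at (7,0); v=(1,1)
2. t=3 → R at (10,3); v=(-1,1)
3. t=4 → T at (6,7); v=(-1,-1)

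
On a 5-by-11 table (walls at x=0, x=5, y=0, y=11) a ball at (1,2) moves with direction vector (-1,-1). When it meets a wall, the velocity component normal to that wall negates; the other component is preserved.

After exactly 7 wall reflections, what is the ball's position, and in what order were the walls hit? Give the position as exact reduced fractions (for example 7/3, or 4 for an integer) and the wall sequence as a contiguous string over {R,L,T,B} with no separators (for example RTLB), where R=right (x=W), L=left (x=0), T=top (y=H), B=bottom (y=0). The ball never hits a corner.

Final position: (0,3)
Wall sequence: LBRLTRL

1. t=1 → L at (0,1); v=(1,-1)
2. t=1 → B at (1,0); v=(1,1)
3. t=4 → R at (5,4); v=(-1,1)
4. t=5 → L at (0,9); v=(1,1)
5. t=2 → T at (2,11); v=(1,-1)
6. t=3 → R at (5,8); v=(-1,-1)
7. t=5 → L at (0,3); v=(1,-1)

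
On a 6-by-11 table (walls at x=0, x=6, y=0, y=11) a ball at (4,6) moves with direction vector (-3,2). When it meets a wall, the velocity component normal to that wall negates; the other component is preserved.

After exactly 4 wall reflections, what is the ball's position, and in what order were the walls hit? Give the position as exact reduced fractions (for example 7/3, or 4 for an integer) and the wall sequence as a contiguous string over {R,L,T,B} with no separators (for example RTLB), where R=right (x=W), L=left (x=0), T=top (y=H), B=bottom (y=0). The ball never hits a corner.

1. t=4/3 → L at (0,26/3); v=(3,2)
2. t=7/6 → T at (7/2,11); v=(3,-2)
3. t=5/6 → R at (6,28/3); v=(-3,-2)
4. t=2 → L at (0,16/3); v=(3,-2)

Final position: (0,16/3)
Wall sequence: LTRL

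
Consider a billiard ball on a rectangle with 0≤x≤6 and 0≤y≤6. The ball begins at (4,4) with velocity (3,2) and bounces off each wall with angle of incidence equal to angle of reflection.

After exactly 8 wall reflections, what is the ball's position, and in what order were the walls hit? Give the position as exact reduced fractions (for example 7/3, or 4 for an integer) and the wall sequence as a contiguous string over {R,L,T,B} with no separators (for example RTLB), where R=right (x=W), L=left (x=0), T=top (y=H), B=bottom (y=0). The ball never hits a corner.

1. t=2/3 → R at (6,16/3); v=(-3,2)
2. t=1/3 → T at (5,6); v=(-3,-2)
3. t=5/3 → L at (0,8/3); v=(3,-2)
4. t=4/3 → B at (4,0); v=(3,2)
5. t=2/3 → R at (6,4/3); v=(-3,2)
6. t=2 → L at (0,16/3); v=(3,2)
7. t=1/3 → T at (1,6); v=(3,-2)
8. t=5/3 → R at (6,8/3); v=(-3,-2)

Final position: (6,8/3)
Wall sequence: RTLBRLTR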